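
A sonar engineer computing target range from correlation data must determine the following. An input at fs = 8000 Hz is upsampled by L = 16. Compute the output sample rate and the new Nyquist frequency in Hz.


Step 1 — output sample rate after interpolation by L:
fs_out = L * fs_in = 16 * 8000 = 128000 Hz

Step 2 — Nyquist frequency of the output stream:
f_Nyq = fs_out / 2 = 128000 / 2 = 64000.0 Hz

fs_out = 128000 Hz; f_Nyquist = 64000.0 Hz


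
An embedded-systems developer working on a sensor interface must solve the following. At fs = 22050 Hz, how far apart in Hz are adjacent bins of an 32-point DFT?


DFT frequency resolution:
df = fs / N
   = 22050 / 32
   = 689.0625 Hz

689.0625 Hz


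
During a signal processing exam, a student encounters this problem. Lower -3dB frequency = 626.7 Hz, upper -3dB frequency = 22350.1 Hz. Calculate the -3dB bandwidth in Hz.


Bandwidth is the difference of -3dB frequencies:
BW = f_high - f_low
   = 22350.1 - 626.7
   = 21723.4 Hz

21723.4 Hz


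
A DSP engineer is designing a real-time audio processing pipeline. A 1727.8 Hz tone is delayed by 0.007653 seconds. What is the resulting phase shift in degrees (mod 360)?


Phase shift from frequency and time delay:
phi = 360 * f * t_delay
    = 360 * 1727.8 * 0.007653
    = 4760.23 degrees
    mod 360 = 80.23 degrees

80.23 degrees


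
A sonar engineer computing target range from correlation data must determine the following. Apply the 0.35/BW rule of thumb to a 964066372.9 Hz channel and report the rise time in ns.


Rise time from bandwidth relationship:
tr = 0.35 / BW
   = 0.35 / 964066372.9
   = 3.630455432e-10 s
   = 0.363 ns

0.363 ns


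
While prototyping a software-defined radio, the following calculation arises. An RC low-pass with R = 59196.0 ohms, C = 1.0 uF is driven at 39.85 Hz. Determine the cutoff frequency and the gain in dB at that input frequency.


Step 1 — cutoff frequency:
fc = 1 / (2*pi*R*C)
C = 1.0 uF = 1e-06 F
fc = 1 / (2*pi*59196.0*1e-06)
   = 2.68861 Hz

Step 2 — magnitude at f = 39.85 Hz:
|H(f)| = 1 / sqrt(1 + (f/fc)^2)
f/fc = 39.85 / 2.68861 = 14.821785
|H| = 1 / sqrt(1 + 219.685311) = 0.0673152
|H|_dB = 20*log10(0.0673152) = -23.44 dB

fc = 2.68861 Hz; |H(39.85 Hz)| = -23.44 dB


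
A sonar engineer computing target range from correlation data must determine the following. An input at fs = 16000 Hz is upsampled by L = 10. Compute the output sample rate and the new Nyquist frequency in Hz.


Step 1 — output sample rate after interpolation by L:
fs_out = L * fs_in = 10 * 16000 = 160000 Hz

Step 2 — Nyquist frequency of the output stream:
f_Nyq = fs_out / 2 = 160000 / 2 = 80000.0 Hz

fs_out = 160000 Hz; f_Nyquist = 80000.0 Hz


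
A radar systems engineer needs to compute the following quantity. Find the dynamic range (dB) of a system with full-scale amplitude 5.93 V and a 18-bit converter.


Dynamic range from full-scale to LSB:
V_min = V_max / 2^bits = 5.93 / 2^18
DR = 20 * log10(V_max / V_min)
   = 20 * log10(2^18)
   = 20 * 18 * log10(2)
   = 108.37 dB

108.37 dB


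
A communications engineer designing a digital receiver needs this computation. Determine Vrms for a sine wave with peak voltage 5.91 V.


RMS voltage for a sinusoidal waveform:
V_rms = V_peak / sqrt(2)
      = 5.91 / 1.414214
      = 4.179 V

4.179 V


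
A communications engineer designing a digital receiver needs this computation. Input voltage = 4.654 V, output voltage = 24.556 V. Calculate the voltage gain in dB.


Voltage gain in dB:
G = 20 * log10(Vout / Vin)
  = 20 * log10(24.556 / 4.654)
  = 20 * log10(5.276321)
  = 20 * 0.722331
  = 14.45 dB

14.45 dB


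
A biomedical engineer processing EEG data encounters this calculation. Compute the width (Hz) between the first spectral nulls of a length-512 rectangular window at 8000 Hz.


Main lobe width for a rectangular window:
Width = 2 * fs / N
      = 2 * 8000 / 512
      = 16000 / 512
      = 31.25 Hz

31.25 Hz


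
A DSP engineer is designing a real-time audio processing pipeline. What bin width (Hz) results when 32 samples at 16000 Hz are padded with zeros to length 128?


Frequency resolution after zero-padding:
N_padded = 32 * 4 = 128
df = fs / N_padded
   = 16000 / 128
   = 125.0 Hz

125.0 Hz


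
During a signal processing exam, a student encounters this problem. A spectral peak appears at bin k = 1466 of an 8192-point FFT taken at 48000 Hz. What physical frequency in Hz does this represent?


Frequency of DFT bin k:
f_k = k * fs / N
    = 1466 * 48000 / 8192
    = 70368000 / 8192
    = 8589.844 Hz

8589.844 Hz


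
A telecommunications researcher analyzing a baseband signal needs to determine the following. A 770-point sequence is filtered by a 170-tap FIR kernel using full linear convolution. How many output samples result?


Linear convolution output length:
L = N + M - 1
  = 770 + 170 - 1
  = 939 samples

939


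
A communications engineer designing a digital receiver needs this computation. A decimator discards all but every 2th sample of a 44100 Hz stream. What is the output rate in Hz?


Decimation reduces the sample rate:
fs_out = fs_in / M
       = 44100 / 2
       = 22050.0 Hz

22050.0 Hz


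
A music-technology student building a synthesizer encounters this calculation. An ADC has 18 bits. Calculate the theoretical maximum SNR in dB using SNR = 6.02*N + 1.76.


Theoretical SNR for a full-scale sinusoid:
SNR = 6.02 * N + 1.76
    = 6.02 * 18 + 1.76
    = 108.36 + 1.76
    = 110.12 dB

110.12 dB


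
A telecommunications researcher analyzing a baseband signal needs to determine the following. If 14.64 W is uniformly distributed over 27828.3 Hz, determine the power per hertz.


Power spectral density:
PSD = P / BW
    = 14.64 / 27828.3
    = 0.00052608 W/Hz

0.00052608 W/Hz


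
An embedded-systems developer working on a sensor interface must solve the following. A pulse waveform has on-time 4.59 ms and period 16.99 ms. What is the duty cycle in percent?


Duty cycle as a percentage:
DC = (t_on / T) * 100
   = (4.59 / 16.99) * 100
   = 0.270159 * 100
   = 27.02 %

27.02 %


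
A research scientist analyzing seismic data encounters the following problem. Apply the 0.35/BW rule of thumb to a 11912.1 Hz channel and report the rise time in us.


Rise time from bandwidth relationship:
tr = 0.35 / BW
   = 0.35 / 11912.1
   = 2.9381889e-05 s
   = 29.3819 us

29.3819 us


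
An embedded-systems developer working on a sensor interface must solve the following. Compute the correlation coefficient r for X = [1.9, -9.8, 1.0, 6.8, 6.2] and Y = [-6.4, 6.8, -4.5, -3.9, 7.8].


Pearson correlation coefficient (population):
r = cov(X,Y) / (std(X) * std(Y))
Mean X = 1.22, Mean Y = -0.04
Cov(X,Y) = -12.2432
Std(X) = 5.964696, Std(Y) = 6.05792
r = -0.3388

-0.3388


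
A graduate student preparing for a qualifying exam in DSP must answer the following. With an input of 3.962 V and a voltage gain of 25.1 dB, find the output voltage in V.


Output voltage from dB gain:
V_out = V_in * 10^(gain_dB / 20)
      = 3.962 * 10^(25.1 / 20)
      = 3.962 * 17.988709
      = 71.2713 V

71.2713 V


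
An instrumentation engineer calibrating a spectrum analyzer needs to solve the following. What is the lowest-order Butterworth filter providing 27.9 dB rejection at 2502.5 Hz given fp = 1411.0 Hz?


Butterworth filter order formula:
n = log10(10^(A/10) - 1) / (2 * log10(f_stop/f_pass))
10^(27.9/10) - 1 = 615.595
f_stop/f_pass = 2502.5 / 1411.0 = 1.7736
n = 5.6044 -> ceil = 6

6


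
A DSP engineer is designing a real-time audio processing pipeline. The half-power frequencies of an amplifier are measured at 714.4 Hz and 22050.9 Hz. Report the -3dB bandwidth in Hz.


Bandwidth is the difference of -3dB frequencies:
BW = f_high - f_low
   = 22050.9 - 714.4
   = 21336.5 Hz

21336.5 Hz


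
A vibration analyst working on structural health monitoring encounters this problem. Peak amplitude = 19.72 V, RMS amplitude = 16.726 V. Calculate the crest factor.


Crest factor is the ratio of peak to RMS:
CF = V_peak / V_rms
   = 19.72 / 16.726
   = 1.179

1.179


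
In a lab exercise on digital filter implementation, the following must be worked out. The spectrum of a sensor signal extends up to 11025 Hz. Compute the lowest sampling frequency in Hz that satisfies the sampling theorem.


The Nyquist rate is twice the maximum frequency component.
fs_min = 2 * fmax
      = 2 * 11025
      = 22050 Hz

22050


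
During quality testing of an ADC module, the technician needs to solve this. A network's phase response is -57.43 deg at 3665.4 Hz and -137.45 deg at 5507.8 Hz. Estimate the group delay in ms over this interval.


Group delay from phase difference:
tau = -d(phi)/d(omega)
d(phi) = -80.02 deg = -1.396612 rad
d(omega) = 2*pi*(5507.8 - 3665.4) = 11576.1406 rad/s
tau = -(-1.396612) / 11576.1406
    = 0.1206 ms

0.1206 ms


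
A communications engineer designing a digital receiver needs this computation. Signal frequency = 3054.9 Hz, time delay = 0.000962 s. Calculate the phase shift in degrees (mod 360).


Phase shift from frequency and time delay:
phi = 360 * f * t_delay
    = 360 * 3054.9 * 0.000962
    = 1057.97 degrees
    mod 360 = 337.97 degrees

337.97 degrees


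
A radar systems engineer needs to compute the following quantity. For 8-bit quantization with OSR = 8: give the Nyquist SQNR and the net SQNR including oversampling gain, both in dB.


Step 1 — baseline SQNR at Nyquist:
SQNR_base = 6.02*N + 1.76
          = 6.02*8 + 1.76
          = 49.92 dB

Step 2 — oversampling processing gain:
G = 10*log10(OSR) = 10*log10(8) = 9.03 dB

Step 3 — total:
SQNR_total = 49.92 + 9.03 = 58.95 dB

Base SQNR = 49.92 dB; oversampled SQNR = 58.95 dB


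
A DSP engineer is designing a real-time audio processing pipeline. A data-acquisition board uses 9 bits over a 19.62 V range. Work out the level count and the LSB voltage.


Step 1 — number of quantization levels:
L = 2^N = 2^9 = 512

Step 2 — LSB step size:
delta = Vfs / L
      = 19.62 / 512
      = 0.03832031 V

Levels = 512; step size = 0.03832031 V


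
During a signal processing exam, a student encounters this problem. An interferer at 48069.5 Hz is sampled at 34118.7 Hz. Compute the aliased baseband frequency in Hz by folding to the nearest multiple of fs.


Compute the nearest integer multiple of fs to the signal:
n = round(48069.5 / 34118.7) = 1
f_alias = |48069.5 - 1 * 34118.7|
        = |48069.5 - 34118.7|
        = 13950.8 Hz

13950.8


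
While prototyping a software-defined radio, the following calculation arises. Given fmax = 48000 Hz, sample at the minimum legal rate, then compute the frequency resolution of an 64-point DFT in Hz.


Step 1 — Nyquist sampling rate:
fs = 2 * fmax = 2 * 48000 = 96000 Hz

Step 2 — DFT bin spacing:
df = fs / N = 96000 / 64 = 1500.0 Hz

1500.0 Hz


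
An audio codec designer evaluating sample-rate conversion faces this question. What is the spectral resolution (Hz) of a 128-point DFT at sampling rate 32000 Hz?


DFT frequency resolution:
df = fs / N
   = 32000 / 128
   = 250.0 Hz

250.0 Hz


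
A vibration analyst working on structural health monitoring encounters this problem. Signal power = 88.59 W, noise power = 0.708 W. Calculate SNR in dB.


SNR in decibels:
SNR = 10 * log10(Ps / Pn)
    = 10 * log10(88.59 / 0.708)
    = 10 * log10(125.1271)
    = 10 * 2.0974
    = 20.97 dB

20.97 dB


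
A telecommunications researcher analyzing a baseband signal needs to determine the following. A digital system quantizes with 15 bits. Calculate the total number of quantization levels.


Number of quantization levels = 2^N
= 2^15
= 32768

32768


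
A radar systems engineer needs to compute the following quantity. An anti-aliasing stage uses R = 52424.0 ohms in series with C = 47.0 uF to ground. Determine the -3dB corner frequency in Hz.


Cutoff frequency of a first-order RC filter:
fc = 1 / (2 * pi * R * C)
C = 47.0 uF = 4.7e-05 F
fc = 1 / (2 * pi * 52424.0 * 4.7e-05)
   = 1 / 15.481316207548
   = 0.064594 Hz

0.064594 Hz


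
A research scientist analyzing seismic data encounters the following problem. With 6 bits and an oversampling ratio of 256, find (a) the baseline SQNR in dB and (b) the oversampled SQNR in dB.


Step 1 — baseline SQNR at Nyquist:
SQNR_base = 6.02*N + 1.76
          = 6.02*6 + 1.76
          = 37.88 dB

Step 2 — oversampling processing gain:
G = 10*log10(OSR) = 10*log10(256) = 24.08 dB

Step 3 — total:
SQNR_total = 37.88 + 24.08 = 61.96 dB

Base SQNR = 37.88 dB; oversampled SQNR = 61.96 dB


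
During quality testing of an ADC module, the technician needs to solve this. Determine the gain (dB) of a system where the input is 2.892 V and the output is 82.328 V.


Voltage gain in dB:
G = 20 * log10(Vout / Vin)
  = 20 * log10(82.328 / 2.892)
  = 20 * log10(28.467497)
  = 20 * 1.454349
  = 29.09 dB

29.09 dB


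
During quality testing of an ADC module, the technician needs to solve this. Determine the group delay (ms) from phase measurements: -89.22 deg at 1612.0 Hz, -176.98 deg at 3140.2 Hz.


Group delay from phase difference:
tau = -d(phi)/d(omega)
d(phi) = -87.76 deg = -1.531701 rad
d(omega) = 2*pi*(3140.2 - 1612.0) = 9601.9638 rad/s
tau = -(-1.531701) / 9601.9638
    = 0.1595 ms

0.1595 ms


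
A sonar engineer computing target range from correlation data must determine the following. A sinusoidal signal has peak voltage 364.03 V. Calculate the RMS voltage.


RMS voltage for a sinusoidal waveform:
V_rms = V_peak / sqrt(2)
      = 364.03 / 1.414214
      = 257.408 V

257.408 V


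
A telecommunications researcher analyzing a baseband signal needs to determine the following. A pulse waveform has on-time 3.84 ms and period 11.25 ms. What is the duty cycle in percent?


Duty cycle as a percentage:
DC = (t_on / T) * 100
   = (3.84 / 11.25) * 100
   = 0.341333 * 100
   = 34.13 %

34.13 %


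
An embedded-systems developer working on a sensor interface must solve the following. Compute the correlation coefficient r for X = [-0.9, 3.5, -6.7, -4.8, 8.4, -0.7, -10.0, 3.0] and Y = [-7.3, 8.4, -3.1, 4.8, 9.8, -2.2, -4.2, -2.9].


Pearson correlation coefficient (population):
r = cov(X,Y) / (std(X) * std(Y))
Mean X = -1.025, Mean Y = 0.4125
Cov(X,Y) = 19.280313
Std(X) = 5.619553, Std(Y) = 5.937895
r = 0.5778

0.5778


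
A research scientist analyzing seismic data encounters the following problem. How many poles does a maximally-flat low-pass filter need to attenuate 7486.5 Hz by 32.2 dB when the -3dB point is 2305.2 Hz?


Butterworth filter order formula:
n = log10(10^(A/10) - 1) / (2 * log10(f_stop/f_pass))
10^(32.2/10) - 1 = 1658.5869
f_stop/f_pass = 7486.5 / 2305.2 = 3.2477
n = 3.1469 -> ceil = 4

4


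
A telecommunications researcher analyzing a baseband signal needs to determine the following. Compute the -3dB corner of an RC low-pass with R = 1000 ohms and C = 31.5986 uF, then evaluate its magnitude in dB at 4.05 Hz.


Step 1 — cutoff frequency:
fc = 1 / (2*pi*R*C)
C = 31.5986 uF = 3.15986e-05 F
fc = 1 / (2*pi*1000*3.15986e-05)
   = 5.03677 Hz

Step 2 — magnitude at f = 4.05 Hz:
|H(f)| = 1 / sqrt(1 + (f/fc)^2)
f/fc = 4.05 / 5.03677 = 0.804087
|H| = 1 / sqrt(1 + 0.646556) = 0.7793127
|H|_dB = 20*log10(0.7793127) = -2.17 dB

fc = 5.03677 Hz; |H(4.05 Hz)| = -2.17 dB


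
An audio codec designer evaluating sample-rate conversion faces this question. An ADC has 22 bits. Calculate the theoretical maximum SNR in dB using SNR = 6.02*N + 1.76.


Theoretical SNR for a full-scale sinusoid:
SNR = 6.02 * N + 1.76
    = 6.02 * 22 + 1.76
    = 132.44 + 1.76
    = 134.2 dB

134.2 dB


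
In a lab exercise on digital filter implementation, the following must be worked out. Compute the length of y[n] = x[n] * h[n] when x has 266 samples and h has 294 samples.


Linear convolution output length:
L = N + M - 1
  = 266 + 294 - 1
  = 559 samples

559


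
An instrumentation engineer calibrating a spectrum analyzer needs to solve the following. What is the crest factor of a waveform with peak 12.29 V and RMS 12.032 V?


Crest factor is the ratio of peak to RMS:
CF = V_peak / V_rms
   = 12.29 / 12.032
   = 1.0214

1.0214


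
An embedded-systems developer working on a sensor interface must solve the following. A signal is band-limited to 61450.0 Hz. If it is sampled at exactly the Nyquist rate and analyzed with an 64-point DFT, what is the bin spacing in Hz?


Step 1 — Nyquist sampling rate:
fs = 2 * fmax = 2 * 61450.0 = 122900.0 Hz

Step 2 — DFT bin spacing:
df = fs / N = 122900.0 / 64 = 1920.3125 Hz

1920.3125 Hz


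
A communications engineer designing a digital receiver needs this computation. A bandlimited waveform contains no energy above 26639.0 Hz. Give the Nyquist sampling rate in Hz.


The Nyquist rate is twice the maximum frequency component.
fs_min = 2 * fmax
      = 2 * 26639.0
      = 53278.0 Hz

53278.0


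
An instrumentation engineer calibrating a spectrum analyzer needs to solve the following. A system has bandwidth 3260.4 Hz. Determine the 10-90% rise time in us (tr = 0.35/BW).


Rise time from bandwidth relationship:
tr = 0.35 / BW
   = 0.35 / 3260.4
   = 0.0001073487916 s
   = 107.3488 us

107.3488 us


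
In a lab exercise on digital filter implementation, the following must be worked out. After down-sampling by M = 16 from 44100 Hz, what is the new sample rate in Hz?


Decimation reduces the sample rate:
fs_out = fs_in / M
       = 44100 / 16
       = 2756.25 Hz

2756.25 Hz


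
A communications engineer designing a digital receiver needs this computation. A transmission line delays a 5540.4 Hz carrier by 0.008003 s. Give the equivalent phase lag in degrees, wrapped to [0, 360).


Phase shift from frequency and time delay:
phi = 360 * f * t_delay
    = 360 * 5540.4 * 0.008003
    = 15962.34 degrees
    mod 360 = 122.34 degrees

122.34 degrees


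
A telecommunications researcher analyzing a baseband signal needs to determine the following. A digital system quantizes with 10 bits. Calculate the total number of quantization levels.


Number of quantization levels = 2^N
= 2^10
= 1024

1024


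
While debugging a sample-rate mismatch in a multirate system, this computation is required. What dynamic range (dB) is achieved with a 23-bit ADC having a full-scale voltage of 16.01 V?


Dynamic range from full-scale to LSB:
V_min = V_max / 2^bits = 16.01 / 2^23
DR = 20 * log10(V_max / V_min)
   = 20 * log10(2^23)
   = 20 * 23 * log10(2)
   = 138.47 dB

138.47 dB


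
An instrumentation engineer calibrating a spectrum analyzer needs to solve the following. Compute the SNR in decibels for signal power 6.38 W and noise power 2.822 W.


SNR in decibels:
SNR = 10 * log10(Ps / Pn)
    = 10 * log10(6.38 / 2.822)
    = 10 * log10(2.2608)
    = 10 * 0.3543
    = 3.54 dB

3.54 dB


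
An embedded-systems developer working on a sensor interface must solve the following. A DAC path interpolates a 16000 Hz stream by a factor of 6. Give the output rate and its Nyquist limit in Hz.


Step 1 — output sample rate after interpolation by L:
fs_out = L * fs_in = 6 * 16000 = 96000 Hz

Step 2 — Nyquist frequency of the output stream:
f_Nyq = fs_out / 2 = 96000 / 2 = 48000.0 Hz

fs_out = 96000 Hz; f_Nyquist = 48000.0 Hz


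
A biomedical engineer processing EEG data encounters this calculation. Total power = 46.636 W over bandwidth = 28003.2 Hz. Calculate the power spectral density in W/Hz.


Power spectral density:
PSD = P / BW
    = 46.636 / 28003.2
    = 0.00166538 W/Hz

0.00166538 W/Hz


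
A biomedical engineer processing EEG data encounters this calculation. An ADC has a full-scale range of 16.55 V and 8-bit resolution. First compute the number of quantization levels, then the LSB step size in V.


Step 1 — number of quantization levels:
L = 2^N = 2^8 = 256

Step 2 — LSB step size:
delta = Vfs / L
      = 16.55 / 256
      = 0.06464844 V

Levels = 256; step size = 0.06464844 V


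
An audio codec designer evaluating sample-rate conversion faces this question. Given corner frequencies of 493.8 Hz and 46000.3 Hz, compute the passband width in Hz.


Bandwidth is the difference of -3dB frequencies:
BW = f_high - f_low
   = 46000.3 - 493.8
   = 45506.5 Hz

45506.5 Hz


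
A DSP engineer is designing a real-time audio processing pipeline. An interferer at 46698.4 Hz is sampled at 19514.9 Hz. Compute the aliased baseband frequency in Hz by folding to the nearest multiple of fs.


Compute the nearest integer multiple of fs to the signal:
n = round(46698.4 / 19514.9) = 2
f_alias = |46698.4 - 2 * 19514.9|
        = |46698.4 - 39029.8|
        = 7668.6 Hz

7668.6


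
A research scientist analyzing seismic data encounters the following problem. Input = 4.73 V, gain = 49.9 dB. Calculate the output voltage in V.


Output voltage from dB gain:
V_out = V_in * 10^(gain_dB / 20)
      = 4.73 * 10^(49.9 / 20)
      = 4.73 * 312.607937
      = 1478.6355 V

1478.6355 V


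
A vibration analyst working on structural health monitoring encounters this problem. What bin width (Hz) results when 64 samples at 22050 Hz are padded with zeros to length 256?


Frequency resolution after zero-padding:
N_padded = 64 * 4 = 256
df = fs / N_padded
   = 22050 / 256
   = 86.1328 Hz

86.1328 Hz


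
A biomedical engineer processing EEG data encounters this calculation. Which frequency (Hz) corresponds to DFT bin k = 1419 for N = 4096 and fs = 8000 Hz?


Frequency of DFT bin k:
f_k = k * fs / N
    = 1419 * 8000 / 4096
    = 11352000 / 4096
    = 2771.484 Hz

2771.484 Hz


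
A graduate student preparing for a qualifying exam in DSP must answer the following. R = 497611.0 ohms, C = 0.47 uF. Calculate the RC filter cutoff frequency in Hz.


Cutoff frequency of a first-order RC filter:
fc = 1 / (2 * pi * R * C)
C = 0.47 uF = 4.7e-07 F
fc = 1 / (2 * pi * 497611.0 * 4.7e-07)
   = 1 / 1.4694935982287
   = 0.680507 Hz

0.680507 Hz


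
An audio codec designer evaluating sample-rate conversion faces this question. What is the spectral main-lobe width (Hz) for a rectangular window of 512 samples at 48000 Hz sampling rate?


Main lobe width for a rectangular window:
Width = 2 * fs / N
      = 2 * 48000 / 512
      = 96000 / 512
      = 187.5 Hz

187.5 Hz


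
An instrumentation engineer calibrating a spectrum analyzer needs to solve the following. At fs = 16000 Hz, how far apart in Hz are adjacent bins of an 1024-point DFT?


DFT frequency resolution:
df = fs / N
   = 16000 / 1024
   = 15.625 Hz

15.625 Hz


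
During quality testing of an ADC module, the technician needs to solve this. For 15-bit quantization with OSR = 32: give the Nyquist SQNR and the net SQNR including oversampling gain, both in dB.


Step 1 — baseline SQNR at Nyquist:
SQNR_base = 6.02*N + 1.76
          = 6.02*15 + 1.76
          = 92.06 dB

Step 2 — oversampling processing gain:
G = 10*log10(OSR) = 10*log10(32) = 15.05 dB

Step 3 — total:
SQNR_total = 92.06 + 15.05 = 107.11 dB

Base SQNR = 92.06 dB; oversampled SQNR = 107.11 dB


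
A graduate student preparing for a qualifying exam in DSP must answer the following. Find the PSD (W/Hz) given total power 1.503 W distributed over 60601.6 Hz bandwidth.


Power spectral density:
PSD = P / BW
    = 1.503 / 60601.6
    = 2.48e-05 W/Hz

2.48e-05 W/Hz


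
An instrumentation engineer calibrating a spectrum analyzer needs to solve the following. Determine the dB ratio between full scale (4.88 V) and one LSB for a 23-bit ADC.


Dynamic range from full-scale to LSB:
V_min = V_max / 2^bits = 4.88 / 2^23
DR = 20 * log10(V_max / V_min)
   = 20 * log10(2^23)
   = 20 * 23 * log10(2)
   = 138.47 dB

138.47 dB


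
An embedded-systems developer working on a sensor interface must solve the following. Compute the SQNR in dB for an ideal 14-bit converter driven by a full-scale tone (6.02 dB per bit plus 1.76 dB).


Theoretical SNR for a full-scale sinusoid:
SNR = 6.02 * N + 1.76
    = 6.02 * 14 + 1.76
    = 84.28 + 1.76
    = 86.04 dB

86.04 dB


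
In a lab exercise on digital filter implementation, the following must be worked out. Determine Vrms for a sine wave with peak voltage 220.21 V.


RMS voltage for a sinusoidal waveform:
V_rms = V_peak / sqrt(2)
      = 220.21 / 1.414214
      = 155.712 V

155.712 V


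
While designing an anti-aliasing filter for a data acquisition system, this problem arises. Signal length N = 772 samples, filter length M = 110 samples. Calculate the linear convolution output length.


Linear convolution output length:
L = N + M - 1
  = 772 + 110 - 1
  = 881 samples

881


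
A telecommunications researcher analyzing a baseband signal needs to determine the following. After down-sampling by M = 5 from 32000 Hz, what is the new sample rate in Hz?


Decimation reduces the sample rate:
fs_out = fs_in / M
       = 32000 / 5
       = 6400.0 Hz

6400.0 Hz


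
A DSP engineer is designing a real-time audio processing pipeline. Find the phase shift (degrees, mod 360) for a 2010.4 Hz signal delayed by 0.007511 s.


Phase shift from frequency and time delay:
phi = 360 * f * t_delay
    = 360 * 2010.4 * 0.007511
    = 5436.04 degrees
    mod 360 = 36.04 degrees

36.04 degrees


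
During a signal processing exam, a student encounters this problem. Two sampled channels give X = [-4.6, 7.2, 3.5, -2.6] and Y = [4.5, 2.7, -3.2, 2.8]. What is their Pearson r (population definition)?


Pearson correlation coefficient (population):
r = cov(X,Y) / (std(X) * std(Y))
Mean X = 0.875, Mean Y = 1.7
Cov(X,Y) = -6.4225
Std(X) = 4.715599, Std(Y) = 2.918047
r = -0.4667

-0.4667


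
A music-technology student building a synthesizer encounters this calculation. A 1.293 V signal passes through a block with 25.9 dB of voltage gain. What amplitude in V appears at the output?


Output voltage from dB gain:
V_out = V_in * 10^(gain_dB / 20)
      = 1.293 * 10^(25.9 / 20)
      = 1.293 * 19.724227
      = 25.5034 V

25.5034 V


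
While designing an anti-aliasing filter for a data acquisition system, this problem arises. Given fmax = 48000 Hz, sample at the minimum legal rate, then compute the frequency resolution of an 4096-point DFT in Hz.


Step 1 — Nyquist sampling rate:
fs = 2 * fmax = 2 * 48000 = 96000 Hz

Step 2 — DFT bin spacing:
df = fs / N = 96000 / 4096 = 23.4375 Hz

23.4375 Hz


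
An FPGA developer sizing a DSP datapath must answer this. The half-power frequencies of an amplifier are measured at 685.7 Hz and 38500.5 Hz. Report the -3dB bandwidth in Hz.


Bandwidth is the difference of -3dB frequencies:
BW = f_high - f_low
   = 38500.5 - 685.7
   = 37814.8 Hz

37814.8 Hz


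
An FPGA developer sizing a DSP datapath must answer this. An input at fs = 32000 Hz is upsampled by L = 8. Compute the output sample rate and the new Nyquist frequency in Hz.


Step 1 — output sample rate after interpolation by L:
fs_out = L * fs_in = 8 * 32000 = 256000 Hz

Step 2 — Nyquist frequency of the output stream:
f_Nyq = fs_out / 2 = 256000 / 2 = 128000.0 Hz

fs_out = 256000 Hz; f_Nyquist = 128000.0 Hz


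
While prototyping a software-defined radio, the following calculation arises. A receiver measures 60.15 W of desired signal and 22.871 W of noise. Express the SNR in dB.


SNR in decibels:
SNR = 10 * log10(Ps / Pn)
    = 10 * log10(60.15 / 22.871)
    = 10 * log10(2.63)
    = 10 * 0.42
    = 4.2 dB

4.2 dB


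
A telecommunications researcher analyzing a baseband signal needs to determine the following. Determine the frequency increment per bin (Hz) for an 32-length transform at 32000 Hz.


DFT frequency resolution:
df = fs / N
   = 32000 / 32
   = 1000.0 Hz

1000.0 Hz


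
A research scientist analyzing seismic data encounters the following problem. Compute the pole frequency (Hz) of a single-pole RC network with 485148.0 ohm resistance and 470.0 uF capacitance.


Cutoff frequency of a first-order RC filter:
fc = 1 / (2 * pi * R * C)
C = 470.0 uF = 0.00047 F
fc = 1 / (2 * pi * 485148.0 * 0.00047)
   = 1 / 1432.6891491416
   = 0.000698 Hz

0.000698 Hz


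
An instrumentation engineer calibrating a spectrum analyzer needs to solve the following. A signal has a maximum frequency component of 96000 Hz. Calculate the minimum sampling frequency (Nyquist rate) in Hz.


The Nyquist rate is twice the maximum frequency component.
fs_min = 2 * fmax
      = 2 * 96000
      = 192000 Hz

192000


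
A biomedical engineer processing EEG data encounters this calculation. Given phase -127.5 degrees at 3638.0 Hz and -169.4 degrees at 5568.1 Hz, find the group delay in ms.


Group delay from phase difference:
tau = -d(phi)/d(omega)
d(phi) = -41.9 deg = -0.731293 rad
d(omega) = 2*pi*(5568.1 - 3638.0) = 12127.176 rad/s
tau = -(-0.731293) / 12127.176
    = 0.0603 ms

0.0603 ms


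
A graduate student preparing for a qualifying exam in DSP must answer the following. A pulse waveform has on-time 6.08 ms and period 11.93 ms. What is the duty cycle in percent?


Duty cycle as a percentage:
DC = (t_on / T) * 100
   = (6.08 / 11.93) * 100
   = 0.50964 * 100
   = 50.96 %

50.96 %


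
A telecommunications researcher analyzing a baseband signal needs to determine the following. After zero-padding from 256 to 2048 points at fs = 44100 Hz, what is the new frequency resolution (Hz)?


Frequency resolution after zero-padding:
N_padded = 256 * 8 = 2048
df = fs / N_padded
   = 44100 / 2048
   = 21.5332 Hz

21.5332 Hz


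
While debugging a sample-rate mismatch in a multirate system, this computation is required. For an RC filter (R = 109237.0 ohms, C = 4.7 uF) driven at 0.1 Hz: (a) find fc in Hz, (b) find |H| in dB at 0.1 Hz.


Step 1 — cutoff frequency:
fc = 1 / (2*pi*R*C)
C = 4.7 uF = 4.7e-06 F
fc = 1 / (2*pi*109237.0*4.7e-06)
   = 0.309993 Hz

Step 2 — magnitude at f = 0.1 Hz:
|H(f)| = 1 / sqrt(1 + (f/fc)^2)
f/fc = 0.1 / 0.309993 = 0.322588
|H| = 1 / sqrt(1 + 0.104063) = 0.9517066
|H|_dB = 20*log10(0.9517066) = -0.43 dB

fc = 0.309993 Hz; |H(0.1 Hz)| = -0.43 dB


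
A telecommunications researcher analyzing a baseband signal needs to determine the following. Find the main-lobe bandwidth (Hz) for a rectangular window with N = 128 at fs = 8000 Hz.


Main lobe width for a rectangular window:
Width = 2 * fs / N
      = 2 * 8000 / 128
      = 16000 / 128
      = 125.0 Hz

125.0 Hz


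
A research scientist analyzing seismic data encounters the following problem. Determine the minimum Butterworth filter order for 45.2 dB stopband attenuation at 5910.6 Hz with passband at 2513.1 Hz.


Butterworth filter order formula:
n = log10(10^(A/10) - 1) / (2 * log10(f_stop/f_pass))
10^(45.2/10) - 1 = 33112.1121
f_stop/f_pass = 5910.6 / 2513.1 = 2.3519
n = 6.0847 -> ceil = 7

7


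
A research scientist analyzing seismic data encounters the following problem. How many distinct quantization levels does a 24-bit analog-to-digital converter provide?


Number of quantization levels = 2^N
= 2^24
= 16777216

16777216


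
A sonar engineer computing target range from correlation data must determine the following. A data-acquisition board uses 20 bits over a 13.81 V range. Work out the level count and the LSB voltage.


Step 1 — number of quantization levels:
L = 2^N = 2^20 = 1048576

Step 2 — LSB step size:
delta = Vfs / L
      = 13.81 / 1048576
      = 1.317e-05 V

Levels = 1048576; step size = 1.317e-05 V


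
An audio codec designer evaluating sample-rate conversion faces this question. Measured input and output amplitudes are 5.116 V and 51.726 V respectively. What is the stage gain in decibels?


Voltage gain in dB:
G = 20 * log10(Vout / Vin)
  = 20 * log10(51.726 / 5.116)
  = 20 * log10(10.110633)
  = 20 * 1.004778
  = 20.1 dB

20.1 dB


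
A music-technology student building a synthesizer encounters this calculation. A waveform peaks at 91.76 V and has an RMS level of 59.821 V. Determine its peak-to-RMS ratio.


Crest factor is the ratio of peak to RMS:
CF = V_peak / V_rms
   = 91.76 / 59.821
   = 1.5339

1.5339


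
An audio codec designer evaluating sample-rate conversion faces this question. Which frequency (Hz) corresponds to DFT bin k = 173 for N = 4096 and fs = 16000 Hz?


Frequency of DFT bin k:
f_k = k * fs / N
    = 173 * 16000 / 4096
    = 2768000 / 4096
    = 675.781 Hz

675.781 Hz


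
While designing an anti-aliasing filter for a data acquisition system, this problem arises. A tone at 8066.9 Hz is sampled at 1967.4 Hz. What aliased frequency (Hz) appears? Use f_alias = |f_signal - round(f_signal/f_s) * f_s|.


Compute the nearest integer multiple of fs to the signal:
n = round(8066.9 / 1967.4) = 4
f_alias = |8066.9 - 4 * 1967.4|
        = |8066.9 - 7869.6|
        = 197.3 Hz

197.3


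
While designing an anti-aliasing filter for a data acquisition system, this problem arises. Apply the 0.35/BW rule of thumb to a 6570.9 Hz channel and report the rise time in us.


Rise time from bandwidth relationship:
tr = 0.35 / BW
   = 0.35 / 6570.9
   = 5.326515394e-05 s
   = 53.2652 us

53.2652 us


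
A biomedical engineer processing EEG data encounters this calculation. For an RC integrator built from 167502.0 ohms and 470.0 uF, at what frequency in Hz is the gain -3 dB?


Cutoff frequency of a first-order RC filter:
fc = 1 / (2 * pi * R * C)
C = 470.0 uF = 0.00047 F
fc = 1 / (2 * pi * 167502.0 * 0.00047)
   = 1 / 494.6496695019
   = 0.002022 Hz

0.002022 Hz


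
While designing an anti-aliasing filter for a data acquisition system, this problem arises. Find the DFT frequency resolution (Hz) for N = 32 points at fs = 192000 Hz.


DFT frequency resolution:
df = fs / N
   = 192000 / 32
   = 6000.0 Hz

6000.0 Hz


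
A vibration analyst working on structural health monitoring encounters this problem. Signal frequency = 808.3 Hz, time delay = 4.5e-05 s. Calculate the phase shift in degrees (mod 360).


Phase shift from frequency and time delay:
phi = 360 * f * t_delay
    = 360 * 808.3 * 4.5e-05
    = 13.09 degrees
    mod 360 = 13.09 degrees

13.09 degrees


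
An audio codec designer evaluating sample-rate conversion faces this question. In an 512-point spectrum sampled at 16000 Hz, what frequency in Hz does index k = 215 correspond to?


Frequency of DFT bin k:
f_k = k * fs / N
    = 215 * 16000 / 512
    = 3440000 / 512
    = 6718.75 Hz

6718.75 Hz


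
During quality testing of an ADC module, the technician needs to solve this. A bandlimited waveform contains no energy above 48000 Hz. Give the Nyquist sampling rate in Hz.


The Nyquist rate is twice the maximum frequency component.
fs_min = 2 * fmax
      = 2 * 48000
      = 96000 Hz

96000


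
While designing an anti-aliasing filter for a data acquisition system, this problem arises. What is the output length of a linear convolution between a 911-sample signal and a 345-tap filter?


Linear convolution output length:
L = N + M - 1
  = 911 + 345 - 1
  = 1255 samples

1255


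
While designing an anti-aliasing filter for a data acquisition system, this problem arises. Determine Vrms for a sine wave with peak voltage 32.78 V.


RMS voltage for a sinusoidal waveform:
V_rms = V_peak / sqrt(2)
      = 32.78 / 1.414214
      = 23.179 V

23.179 V


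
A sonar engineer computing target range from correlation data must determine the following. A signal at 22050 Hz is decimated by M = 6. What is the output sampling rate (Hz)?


Decimation reduces the sample rate:
fs_out = fs_in / M
       = 22050 / 6
       = 3675.0 Hz

3675.0 Hz


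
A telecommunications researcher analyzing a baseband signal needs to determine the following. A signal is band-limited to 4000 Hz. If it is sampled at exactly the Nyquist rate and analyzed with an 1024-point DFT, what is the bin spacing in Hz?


Step 1 — Nyquist sampling rate:
fs = 2 * fmax = 2 * 4000 = 8000 Hz

Step 2 — DFT bin spacing:
df = fs / N = 8000 / 1024 = 7.8125 Hz

7.8125 Hz


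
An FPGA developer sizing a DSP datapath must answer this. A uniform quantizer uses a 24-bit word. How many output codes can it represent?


Number of quantization levels = 2^N
= 2^24
= 16777216

16777216


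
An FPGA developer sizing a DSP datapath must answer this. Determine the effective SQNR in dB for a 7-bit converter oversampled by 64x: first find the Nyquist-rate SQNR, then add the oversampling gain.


Step 1 — baseline SQNR at Nyquist:
SQNR_base = 6.02*N + 1.76
          = 6.02*7 + 1.76
          = 43.9 dB

Step 2 — oversampling processing gain:
G = 10*log10(OSR) = 10*log10(64) = 18.06 dB

Step 3 — total:
SQNR_total = 43.9 + 18.06 = 61.96 dB

Base SQNR = 43.9 dB; oversampled SQNR = 61.96 dB


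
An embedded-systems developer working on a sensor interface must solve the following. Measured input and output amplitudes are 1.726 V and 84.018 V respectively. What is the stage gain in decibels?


Voltage gain in dB:
G = 20 * log10(Vout / Vin)
  = 20 * log10(84.018 / 1.726)
  = 20 * log10(48.677868)
  = 20 * 1.687332
  = 33.75 dB

33.75 dB


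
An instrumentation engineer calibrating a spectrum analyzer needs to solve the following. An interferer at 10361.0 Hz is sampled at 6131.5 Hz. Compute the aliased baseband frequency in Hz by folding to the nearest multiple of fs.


Compute the nearest integer multiple of fs to the signal:
n = round(10361.0 / 6131.5) = 2
f_alias = |10361.0 - 2 * 6131.5|
        = |10361.0 - 12263.0|
        = 1902.0 Hz

1902.0


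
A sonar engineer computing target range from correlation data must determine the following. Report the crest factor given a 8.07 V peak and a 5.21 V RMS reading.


Crest factor is the ratio of peak to RMS:
CF = V_peak / V_rms
   = 8.07 / 5.21
   = 1.5489

1.5489


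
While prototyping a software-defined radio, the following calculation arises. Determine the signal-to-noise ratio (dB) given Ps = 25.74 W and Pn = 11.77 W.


SNR in decibels:
SNR = 10 * log10(Ps / Pn)
    = 10 * log10(25.74 / 11.77)
    = 10 * log10(2.1869)
    = 10 * 0.3398
    = 3.4 dB

3.4 dB


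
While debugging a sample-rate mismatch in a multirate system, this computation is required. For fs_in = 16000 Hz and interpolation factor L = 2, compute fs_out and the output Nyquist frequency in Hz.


Step 1 — output sample rate after interpolation by L:
fs_out = L * fs_in = 2 * 16000 = 32000 Hz

Step 2 — Nyquist frequency of the output stream:
f_Nyq = fs_out / 2 = 32000 / 2 = 16000.0 Hz

fs_out = 32000 Hz; f_Nyquist = 16000.0 Hz


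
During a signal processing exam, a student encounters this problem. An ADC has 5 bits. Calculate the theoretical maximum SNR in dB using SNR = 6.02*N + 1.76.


Theoretical SNR for a full-scale sinusoid:
SNR = 6.02 * N + 1.76
    = 6.02 * 5 + 1.76
    = 30.1 + 1.76
    = 31.86 dB

31.86 dB


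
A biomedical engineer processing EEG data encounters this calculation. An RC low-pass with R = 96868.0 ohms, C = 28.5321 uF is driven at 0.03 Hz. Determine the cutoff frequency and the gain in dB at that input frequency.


Step 1 — cutoff frequency:
fc = 1 / (2*pi*R*C)
C = 28.5321 uF = 2.85321e-05 F
fc = 1 / (2*pi*96868.0*2.85321e-05)
   = 0.0575846 Hz

Step 2 — magnitude at f = 0.03 Hz:
|H(f)| = 1 / sqrt(1 + (f/fc)^2)
f/fc = 0.03 / 0.0575846 = 0.520973
|H| = 1 / sqrt(1 + 0.271413) = 0.8868633
|H|_dB = 20*log10(0.8868633) = -1.04 dB

fc = 0.0575846 Hz; |H(0.03 Hz)| = -1.04 dB


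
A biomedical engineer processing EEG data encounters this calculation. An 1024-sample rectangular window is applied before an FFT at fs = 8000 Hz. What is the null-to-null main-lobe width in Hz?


Main lobe width for a rectangular window:
Width = 2 * fs / N
      = 2 * 8000 / 1024
      = 16000 / 1024
      = 15.625 Hz

15.625 Hz


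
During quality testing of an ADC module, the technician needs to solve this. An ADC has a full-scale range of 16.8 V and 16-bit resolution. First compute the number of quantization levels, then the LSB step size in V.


Step 1 — number of quantization levels:
L = 2^N = 2^16 = 65536

Step 2 — LSB step size:
delta = Vfs / L
      = 16.8 / 65536
      = 0.00025635 V

Levels = 65536; step size = 0.00025635 V
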